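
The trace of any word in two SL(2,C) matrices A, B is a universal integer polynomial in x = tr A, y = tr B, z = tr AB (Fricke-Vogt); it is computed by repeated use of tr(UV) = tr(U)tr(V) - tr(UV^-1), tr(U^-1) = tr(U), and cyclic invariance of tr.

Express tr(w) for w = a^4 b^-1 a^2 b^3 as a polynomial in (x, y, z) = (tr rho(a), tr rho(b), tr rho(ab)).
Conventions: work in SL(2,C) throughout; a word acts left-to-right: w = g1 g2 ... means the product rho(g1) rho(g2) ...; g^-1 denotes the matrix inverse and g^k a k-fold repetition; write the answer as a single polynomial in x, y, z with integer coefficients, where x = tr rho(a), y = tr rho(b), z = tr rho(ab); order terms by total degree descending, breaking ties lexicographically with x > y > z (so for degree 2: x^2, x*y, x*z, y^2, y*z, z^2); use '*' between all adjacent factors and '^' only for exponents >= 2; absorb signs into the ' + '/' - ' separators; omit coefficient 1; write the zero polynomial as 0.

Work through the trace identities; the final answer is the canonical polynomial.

x^5*y^3*z - x^6*y^2 - x^4*y^4 - x^4*y^2*z^2 - 2*x^3*y^3*z + 6*x^4*y^2 + x^4*z^2 + 2*x^2*y^4 + 2*x^2*y^2*z^2 - 2*x^3*y*z - 7*x^2*y^2 - 2*x^2*z^2 + 3*x*y*z - x^2 - y^2 + 2

trace(a^2 b) = trace(a) * trace(b a) - trace(b) = x*z - y
next, trace(a^2) = trace(a) * trace(a) - trace(1) = x^2 - 2
next, trace(b^2 a^2) = trace(b) * trace(a^2 b) - trace(a^2) = x*y*z - x^2 - y^2 + 2
trace(b^2 a) = trace(b) * trace(a b) - trace(a) = y*z - x
and trace(a^2 b^2 a) = trace(a) * trace(b^2 a^2) - trace(b^2 a) = x^2*y*z - x^3 - x*y^2 - y*z + 3*x
trace(a b^2 a^3) = trace(a) * trace(a^2 b^2 a) - trace(a^2 b^2) = x^3*y*z - x^4 - x^2*y^2 - 2*x*y*z + 4*x^2 + y^2 - 2
next, trace(a^5 b^2) = trace(a) * trace(a b^2 a^3) - trace(a b^2 a^2) = x^4*y*z - x^5 - x^3*y^2 - 3*x^2*y*z + 5*x^3 + 2*x*y^2 + y*z - 5*x
next, trace(b a^3) = trace(a) * trace(b a^2) - trace(b a) = x^2*z - x*y - z
trace(a^3 b a) = trace(a) * trace(b a^3) - trace(b a^2) = x^3*z - x^2*y - 2*x*z + y
trace(a^5 b) = trace(a) * trace(a^3 b a) - trace(a^3 b) = x^4*z - x^3*y - 3*x^2*z + 2*x*y + z
and trace(a^2 b^3 a^3) = trace(b) * trace(a^5 b^2) - trace(a^5 b) = x^4*y^2*z - x^5*y - x^3*y^3 - x^4*z - 3*x^2*y^2*z + 6*x^3*y + 2*x*y^3 + 3*x^2*z + y^2*z - 7*x*y - z
trace(a b^3 a) = trace(b) * trace(b a^2 b) - trace(b a^2) = x*y^2*z - x^2*y - y^3 - x*z + 3*y
next, trace(a b^3) = trace(b) * trace(b a b) - trace(b a) = y^2*z - x*y - z
trace(a b^3 a^2) = trace(a) * trace(a b^3 a) - trace(a b^3) = x^2*y^2*z - x^3*y - x*y^3 - x^2*z - y^2*z + 4*x*y + z
trace(a^2 b^3 a^2) = trace(a) * trace(a b^3 a^2) - trace(a b^3 a) = x^3*y^2*z - x^4*y - x^2*y^3 - x^3*z - 2*x*y^2*z + 5*x^2*y + y^3 + 2*x*z - 3*y
next, trace(a^2 b^3 a^4) = trace(a) * trace(a^2 b^3 a^3) - trace(a^2 b^3 a^2) = x^5*y^2*z - x^6*y - x^4*y^3 - x^5*z - 4*x^3*y^2*z + 7*x^4*y + 3*x^2*y^3 + 4*x^3*z + 3*x*y^2*z - 12*x^2*y - y^3 - 3*x*z + 3*y
next, trace(a b a b) = trace(a b) * trace(a b) - trace(1)   [split at repeated a] = z^2 - 2
next, trace(b a b a b) = trace(b) * trace(a b a b) - trace(a b a) = y*z^2 - x*z - y
next, trace(b a b^3 a) = trace(b) * trace(b a b a b) - trace(b a b a) = y^2*z^2 - x*y*z - y^2 - z^2 + 2
and trace(b a b^3) = trace(b) * trace(a b^3) - trace(a b^2) = y^3*z - x*y^2 - 2*y*z + x
next, trace(a b a b^3 a) = trace(a) * trace(b a b^3 a) - trace(b a b^3) = x*y^2*z^2 - x^2*y*z - y^3*z - x*z^2 + 2*y*z + x
trace(a^2 b a b^3 a) = trace(a) * trace(a b a b^3 a) - trace(a b a b^3) = x^2*y^2*z^2 - x^3*y*z - x*y^3*z - x^2*z^2 - y^2*z^2 + 3*x*y*z + x^2 + y^2 + z^2 - 2
trace(b^3 a^4 b a) = trace(a) * trace(a^2 b a b^3 a) - trace(a^2 b a b^3) = x^3*y^2*z^2 - x^4*y*z - x^2*y^3*z - x^3*z^2 - 2*x*y^2*z^2 + 4*x^2*y*z + y^3*z + x^3 + x*y^2 + 2*x*z^2 - 2*y*z - 3*x
trace(b^3 a^4 b) = trace(b) * trace(b^2 a^4 b) - trace(b^2 a^4) = x^3*y^3*z - x^4*y^2 - x^2*y^4 - 2*x^3*y*z - 2*x*y^3*z + x^4 + 6*x^2*y^2 + y^4 + 4*x*y*z - 4*x^2 - 4*y^2 + 2
next, trace(a^2 b^3 a^4 b) = trace(a) * trace(b^3 a^4 b a) - trace(b^3 a^4 b) = x^4*y^2*z^2 - x^5*y*z - 2*x^3*y^3*z + x^4*y^2 - x^4*z^2 + x^2*y^4 - 2*x^2*y^2*z^2 + 6*x^3*y*z + 3*x*y^3*z - 5*x^2*y^2 + 2*x^2*z^2 - y^4 - 6*x*y*z + x^2 + 4*y^2 - 2
trace(a^4 b^-1 a^2 b^3) = trace(a^2 b^3 a^4) * trace(b) - trace(a^2 b^3 a^4 b) = x^5*y^3*z - x^6*y^2 - x^4*y^4 - x^4*y^2*z^2 - 2*x^3*y^3*z + 6*x^4*y^2 + x^4*z^2 + 2*x^2*y^4 + 2*x^2*y^2*z^2 - 2*x^3*y*z - 7*x^2*y^2 - 2*x^2*z^2 + 3*x*y*z - x^2 - y^2 + 2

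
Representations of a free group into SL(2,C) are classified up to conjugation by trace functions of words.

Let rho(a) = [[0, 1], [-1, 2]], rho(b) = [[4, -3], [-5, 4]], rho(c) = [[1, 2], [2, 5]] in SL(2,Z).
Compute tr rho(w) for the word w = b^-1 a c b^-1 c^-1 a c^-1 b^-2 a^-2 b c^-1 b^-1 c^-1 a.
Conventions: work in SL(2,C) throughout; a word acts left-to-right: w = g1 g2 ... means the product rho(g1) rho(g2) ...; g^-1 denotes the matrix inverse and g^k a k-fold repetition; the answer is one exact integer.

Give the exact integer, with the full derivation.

20373394

rho(b^-1) = [[4, 3], [5, 4]]
... * rho(a) = [[0, 1], [-1, 2]]  ->  [[-3, 10], [-4, 13]]
... * rho(c) = [[1, 2], [2, 5]]  ->  [[17, 44], [22, 57]]
... * rho(b^-1) = [[4, 3], [5, 4]]  ->  [[288, 227], [373, 294]]
... * rho(c^-1) = [[5, -2], [-2, 1]]  ->  [[986, -349], [1277, -452]]
... * rho(a) = [[0, 1], [-1, 2]]  ->  [[349, 288], [452, 373]]
... * rho(c^-1) = [[5, -2], [-2, 1]]  ->  [[1169, -410], [1514, -531]]
... * rho(b^-1) = [[4, 3], [5, 4]]  ->  [[2626, 1867], [3401, 2418]]
... * rho(b^-1) = [[4, 3], [5, 4]]  ->  [[19839, 15346], [25694, 19875]]
... * rho(a^-1) = [[2, -1], [1, 0]]  ->  [[55024, -19839], [71263, -25694]]
... * rho(a^-1) = [[2, -1], [1, 0]]  ->  [[90209, -55024], [116832, -71263]]
... * rho(b) = [[4, -3], [-5, 4]]  ->  [[635956, -490723], [823643, -635548]]
... * rho(c^-1) = [[5, -2], [-2, 1]]  ->  [[4161226, -1762635], [5389311, -2282834]]
... * rho(b^-1) = [[4, 3], [5, 4]]  ->  [[7831729, 5433138], [10143074, 7036597]]
... * rho(c^-1) = [[5, -2], [-2, 1]]  ->  [[28292369, -10230320], [36642176, -13249551]]
... * rho(a) = [[0, 1], [-1, 2]]  ->  [[10230320, 7831729], [13249551, 10143074]]
tr = 10230320 + 10143074 = 20373394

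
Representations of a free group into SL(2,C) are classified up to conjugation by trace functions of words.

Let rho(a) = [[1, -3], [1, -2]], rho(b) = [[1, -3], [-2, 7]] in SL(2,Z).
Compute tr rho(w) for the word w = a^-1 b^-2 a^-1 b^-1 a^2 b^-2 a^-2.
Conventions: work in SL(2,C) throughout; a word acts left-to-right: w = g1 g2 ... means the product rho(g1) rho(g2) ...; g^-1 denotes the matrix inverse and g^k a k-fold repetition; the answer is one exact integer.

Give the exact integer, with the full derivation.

48482

rho(a^-1) = [[-2, 3], [-1, 1]]
... * rho(b^-1) = [[7, 3], [2, 1]]  ->  [[-8, -3], [-5, -2]]
... * rho(b^-1) = [[7, 3], [2, 1]]  ->  [[-62, -27], [-39, -17]]
... * rho(a^-1) = [[-2, 3], [-1, 1]]  ->  [[151, -213], [95, -134]]
... * rho(b^-1) = [[7, 3], [2, 1]]  ->  [[631, 240], [397, 151]]
... * rho(a) = [[1, -3], [1, -2]]  ->  [[871, -2373], [548, -1493]]
... * rho(a) = [[1, -3], [1, -2]]  ->  [[-1502, 2133], [-945, 1342]]
... * rho(b^-1) = [[7, 3], [2, 1]]  ->  [[-6248, -2373], [-3931, -1493]]
... * rho(b^-1) = [[7, 3], [2, 1]]  ->  [[-48482, -21117], [-30503, -13286]]
... * rho(a^-1) = [[-2, 3], [-1, 1]]  ->  [[118081, -166563], [74292, -104795]]
... * rho(a^-1) = [[-2, 3], [-1, 1]]  ->  [[-69599, 187680], [-43789, 118081]]
tr = -69599 + 118081 = 48482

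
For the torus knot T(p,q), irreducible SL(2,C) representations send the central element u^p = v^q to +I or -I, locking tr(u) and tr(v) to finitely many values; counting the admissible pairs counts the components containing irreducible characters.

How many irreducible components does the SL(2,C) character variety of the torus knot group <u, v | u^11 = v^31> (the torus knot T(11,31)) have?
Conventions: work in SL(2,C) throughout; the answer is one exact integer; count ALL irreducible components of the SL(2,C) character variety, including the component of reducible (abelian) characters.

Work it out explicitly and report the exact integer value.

In the torus knot group T(11,31), u^11 = v^31 is central, so an irreducible representation sends it to +I or -I (Schur).
So on each irreducible component the traces are pinned: tr(u) = 2*cos(pi*alpha/11) with 1 <= alpha <= 10, tr(v) = 2*cos(pi*beta/31) with 1 <= beta <= 30.
u^11 = (-1)^alpha I and v^31 = (-1)^beta I must agree, so alpha and beta have equal parity.
Counting: 5 odd alphas x 15 odd betas + 5 even alphas x 15 even betas = 75 + 75 = 150.
That is 150 components of irreducible characters, and with the reducible (abelian) component the total is 151.

151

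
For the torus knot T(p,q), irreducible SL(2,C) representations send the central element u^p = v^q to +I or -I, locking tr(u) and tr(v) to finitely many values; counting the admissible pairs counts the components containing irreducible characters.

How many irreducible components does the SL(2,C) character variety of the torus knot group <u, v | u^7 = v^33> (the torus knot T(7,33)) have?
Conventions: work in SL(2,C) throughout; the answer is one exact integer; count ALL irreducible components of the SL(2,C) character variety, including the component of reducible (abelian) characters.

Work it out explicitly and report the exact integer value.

Gamma = < u, v | u^7 = v^33 > (torus knot T(7,33)); the central element u^7 = v^33 acts as +I or -I in any irreducible SL(2,C) representation.
On an irreducible component, tr(u) is locked at 2*cos(pi*alpha/7) for some alpha in 1..6, and tr(v) at 2*cos(pi*beta/33) for some beta in 1..32.
The two central values (-1)^alpha I and (-1)^beta I must be the same matrix, so alpha and beta share a parity.
count pairs: odd alpha (3 choices) x odd beta (16), plus even alpha (3) x even beta (16): 3*16 + 3*16 = 96.
Total: 96 irreducible-character components + 1 reducible (abelian) component = 97.

97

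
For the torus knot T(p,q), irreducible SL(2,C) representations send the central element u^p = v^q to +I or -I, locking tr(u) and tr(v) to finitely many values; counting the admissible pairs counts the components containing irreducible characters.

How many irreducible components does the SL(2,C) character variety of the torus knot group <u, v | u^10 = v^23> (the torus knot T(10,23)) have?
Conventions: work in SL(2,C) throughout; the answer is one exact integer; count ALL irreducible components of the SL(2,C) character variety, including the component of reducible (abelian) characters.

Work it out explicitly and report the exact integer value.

For T(10,23): irreducibility forces the central element u^10 = v^23 to one of +I, -I.
On an irreducible component, tr(u) is locked at 2*cos(pi*alpha/10) for some alpha in 1..9, and tr(v) at 2*cos(pi*beta/23) for some beta in 1..22.
The two central values (-1)^alpha I and (-1)^beta I must be the same matrix, so alpha and beta share a parity.
count pairs: odd alpha (5 choices) x odd beta (11), plus even alpha (4) x even beta (11): 5*11 + 4*11 = 99.
components with irreducible characters: 99; plus the single component of reducible (abelian) characters: total 100.

100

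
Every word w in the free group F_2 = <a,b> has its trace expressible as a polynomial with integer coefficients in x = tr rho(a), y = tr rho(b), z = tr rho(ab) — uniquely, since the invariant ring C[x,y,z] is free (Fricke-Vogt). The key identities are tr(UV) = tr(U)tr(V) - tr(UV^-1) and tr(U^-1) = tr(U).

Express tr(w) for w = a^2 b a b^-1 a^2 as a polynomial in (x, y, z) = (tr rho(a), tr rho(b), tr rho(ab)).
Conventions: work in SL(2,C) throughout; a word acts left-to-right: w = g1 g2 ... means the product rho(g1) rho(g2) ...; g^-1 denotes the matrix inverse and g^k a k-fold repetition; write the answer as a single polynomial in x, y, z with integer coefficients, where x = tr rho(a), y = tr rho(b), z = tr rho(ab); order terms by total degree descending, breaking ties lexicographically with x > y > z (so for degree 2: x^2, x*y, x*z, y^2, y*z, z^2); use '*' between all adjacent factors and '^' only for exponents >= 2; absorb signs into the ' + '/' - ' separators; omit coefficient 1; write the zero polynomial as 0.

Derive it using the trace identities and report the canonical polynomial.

x^4*y*z - x^3*y^2 - x^3*z^2 - 2*x^2*y*z + x^3 + 2*x*y^2 + 2*x*z^2 - 3*x

tr(b a^2) = tr(a)*tr(b a) - tr(b)  (reduce the a square) = x*z - y
tr(a b a^2) = tr(a)*tr(b a^2) - tr(b a)  (reduce the a square) = x^2*z - x*y - z
tr(b a^4) = tr(a)*tr(a b a^2) - tr(a b a)  (reduce the a square) = x^3*z - x^2*y - 2*x*z + y
tr(a^4 b a) = tr(a)*tr(b a^4) - tr(b a^3)  (reduce the a square) = x^4*z - x^3*y - 3*x^2*z + 2*x*y + z
tr(b a b a) = tr(a b)*tr(a b) - tr(1)  (split on a) = z^2 - 2
tr(b a b) = tr(b)*tr(a b) - tr(a)  (reduce the b square) = y*z - x
tr(a b a b a) = tr(a)*tr(b a b a) - tr(b a b)  (reduce the a square) = x*z^2 - y*z - x
tr(a^2 b a b a) = tr(a)*tr(a b a b a) - tr(a b a b)  (reduce the a square) = x^2*z^2 - x*y*z - x^2 - z^2 + 2
tr(a^4 b a b) = tr(a)*tr(a^2 b a b a) - tr(a^2 b a b)  (reduce the a square) = x^3*z^2 - x^2*y*z - x^3 - 2*x*z^2 + y*z + 3*x
tr(a^2 b a b^-1 a^2) = tr(a^4 b a)*tr(b) - tr(a^4 b a b)  (eliminate b^-1) = x^4*y*z - x^3*y^2 - x^3*z^2 - 2*x^2*y*z + x^3 + 2*x*y^2 + 2*x*z^2 - 3*x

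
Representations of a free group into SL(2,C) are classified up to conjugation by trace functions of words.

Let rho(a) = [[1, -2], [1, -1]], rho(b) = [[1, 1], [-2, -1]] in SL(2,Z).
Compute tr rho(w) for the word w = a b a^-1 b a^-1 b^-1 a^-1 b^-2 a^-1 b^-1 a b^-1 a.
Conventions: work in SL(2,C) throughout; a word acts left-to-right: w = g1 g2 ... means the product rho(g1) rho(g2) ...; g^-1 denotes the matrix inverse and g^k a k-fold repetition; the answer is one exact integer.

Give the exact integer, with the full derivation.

rho(a) = [[1, -2], [1, -1]]
... * rho(b) = [[1, 1], [-2, -1]]  ->  [[5, 3], [3, 2]]
... * rho(a^-1) = [[-1, 2], [-1, 1]]  ->  [[-8, 13], [-5, 8]]
... * rho(b) = [[1, 1], [-2, -1]]  ->  [[-34, -21], [-21, -13]]
... * rho(a^-1) = [[-1, 2], [-1, 1]]  ->  [[55, -89], [34, -55]]
... * rho(b^-1) = [[-1, -1], [2, 1]]  ->  [[-233, -144], [-144, -89]]
... * rho(a^-1) = [[-1, 2], [-1, 1]]  ->  [[377, -610], [233, -377]]
... * rho(b^-1) = [[-1, -1], [2, 1]]  ->  [[-1597, -987], [-987, -610]]
... * rho(b^-1) = [[-1, -1], [2, 1]]  ->  [[-377, 610], [-233, 377]]
... * rho(a^-1) = [[-1, 2], [-1, 1]]  ->  [[-233, -144], [-144, -89]]
... * rho(b^-1) = [[-1, -1], [2, 1]]  ->  [[-55, 89], [-34, 55]]
... * rho(a) = [[1, -2], [1, -1]]  ->  [[34, 21], [21, 13]]
... * rho(b^-1) = [[-1, -1], [2, 1]]  ->  [[8, -13], [5, -8]]
... * rho(a) = [[1, -2], [1, -1]]  ->  [[-5, -3], [-3, -2]]
tr = -5 + -2 = -7

-7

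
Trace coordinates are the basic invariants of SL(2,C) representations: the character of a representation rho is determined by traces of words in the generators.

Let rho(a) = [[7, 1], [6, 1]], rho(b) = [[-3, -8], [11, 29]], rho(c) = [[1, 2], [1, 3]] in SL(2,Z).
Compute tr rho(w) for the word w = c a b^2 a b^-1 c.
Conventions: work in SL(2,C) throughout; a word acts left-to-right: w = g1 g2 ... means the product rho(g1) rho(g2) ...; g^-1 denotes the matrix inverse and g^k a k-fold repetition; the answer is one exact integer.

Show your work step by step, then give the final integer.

-1969580

rho(c) = [[1, 2], [1, 3]]
... * rho(a) = [[7, 1], [6, 1]]  ->  [[19, 3], [25, 4]]
... * rho(b) = [[-3, -8], [11, 29]]  ->  [[-24, -65], [-31, -84]]
... * rho(b) = [[-3, -8], [11, 29]]  ->  [[-643, -1693], [-831, -2188]]
... * rho(a) = [[7, 1], [6, 1]]  ->  [[-14659, -2336], [-18945, -3019]]
... * rho(b^-1) = [[29, 8], [-11, -3]]  ->  [[-399415, -110264], [-516196, -142503]]
... * rho(c) = [[1, 2], [1, 3]]  ->  [[-509679, -1129622], [-658699, -1459901]]
tr = -509679 + -1459901 = -1969580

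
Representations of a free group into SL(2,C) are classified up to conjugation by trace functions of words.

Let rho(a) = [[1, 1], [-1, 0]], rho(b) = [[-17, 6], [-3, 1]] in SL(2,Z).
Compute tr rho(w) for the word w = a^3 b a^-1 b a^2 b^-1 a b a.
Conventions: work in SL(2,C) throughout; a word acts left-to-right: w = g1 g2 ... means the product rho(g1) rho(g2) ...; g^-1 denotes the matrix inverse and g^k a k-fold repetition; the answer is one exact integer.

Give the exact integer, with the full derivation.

rho(a) = [[1, 1], [-1, 0]]
... * rho(a) = [[1, 1], [-1, 0]]  ->  [[0, 1], [-1, -1]]
... * rho(a) = [[1, 1], [-1, 0]]  ->  [[-1, 0], [0, -1]]
... * rho(b) = [[-17, 6], [-3, 1]]  ->  [[17, -6], [3, -1]]
... * rho(a^-1) = [[0, -1], [1, 1]]  ->  [[-6, -23], [-1, -4]]
... * rho(b) = [[-17, 6], [-3, 1]]  ->  [[171, -59], [29, -10]]
... * rho(a) = [[1, 1], [-1, 0]]  ->  [[230, 171], [39, 29]]
... * rho(a) = [[1, 1], [-1, 0]]  ->  [[59, 230], [10, 39]]
... * rho(b^-1) = [[1, -6], [3, -17]]  ->  [[749, -4264], [127, -723]]
... * rho(a) = [[1, 1], [-1, 0]]  ->  [[5013, 749], [850, 127]]
... * rho(b) = [[-17, 6], [-3, 1]]  ->  [[-87468, 30827], [-14831, 5227]]
... * rho(a) = [[1, 1], [-1, 0]]  ->  [[-118295, -87468], [-20058, -14831]]
tr = -118295 + -14831 = -133126

-133126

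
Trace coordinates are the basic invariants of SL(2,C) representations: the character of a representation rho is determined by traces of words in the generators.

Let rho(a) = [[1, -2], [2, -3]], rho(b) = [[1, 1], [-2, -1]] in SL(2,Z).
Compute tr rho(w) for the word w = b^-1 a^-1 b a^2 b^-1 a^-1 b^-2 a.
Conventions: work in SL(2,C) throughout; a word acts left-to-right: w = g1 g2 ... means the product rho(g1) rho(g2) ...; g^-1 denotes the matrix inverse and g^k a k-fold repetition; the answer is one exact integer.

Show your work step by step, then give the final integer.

10

rho(b^-1) = [[-1, -1], [2, 1]]
... * rho(a^-1) = [[-3, 2], [-2, 1]]  ->  [[5, -3], [-8, 5]]
... * rho(b) = [[1, 1], [-2, -1]]  ->  [[11, 8], [-18, -13]]
... * rho(a) = [[1, -2], [2, -3]]  ->  [[27, -46], [-44, 75]]
... * rho(a) = [[1, -2], [2, -3]]  ->  [[-65, 84], [106, -137]]
... * rho(b^-1) = [[-1, -1], [2, 1]]  ->  [[233, 149], [-380, -243]]
... * rho(a^-1) = [[-3, 2], [-2, 1]]  ->  [[-997, 615], [1626, -1003]]
... * rho(b^-1) = [[-1, -1], [2, 1]]  ->  [[2227, 1612], [-3632, -2629]]
... * rho(b^-1) = [[-1, -1], [2, 1]]  ->  [[997, -615], [-1626, 1003]]
... * rho(a) = [[1, -2], [2, -3]]  ->  [[-233, -149], [380, 243]]
tr = -233 + 243 = 10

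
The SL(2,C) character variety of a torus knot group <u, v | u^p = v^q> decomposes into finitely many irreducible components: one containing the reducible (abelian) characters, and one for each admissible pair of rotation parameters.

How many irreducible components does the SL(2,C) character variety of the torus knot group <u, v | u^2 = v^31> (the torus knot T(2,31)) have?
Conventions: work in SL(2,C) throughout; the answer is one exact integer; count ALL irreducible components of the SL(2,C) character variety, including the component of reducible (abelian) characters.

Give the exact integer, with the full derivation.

16

In the torus knot group T(2,31), u^2 = v^31 is central, so an irreducible representation sends it to +I or -I (Schur).
So on each irreducible component the traces are pinned: tr(u) = 2*cos(pi*alpha/2) with 1 <= alpha <= 1, tr(v) = 2*cos(pi*beta/31) with 1 <= beta <= 30.
Consistency of u^2 = (-1)^alpha I with v^31 = (-1)^beta I forces alpha = beta (mod 2).
count pairs: odd alpha (1 choices) x odd beta (15), plus even alpha (0) x even beta (15): 1*15 + 0*15 = 15.
That is 15 components of irreducible characters, and with the reducible (abelian) component the total is 16.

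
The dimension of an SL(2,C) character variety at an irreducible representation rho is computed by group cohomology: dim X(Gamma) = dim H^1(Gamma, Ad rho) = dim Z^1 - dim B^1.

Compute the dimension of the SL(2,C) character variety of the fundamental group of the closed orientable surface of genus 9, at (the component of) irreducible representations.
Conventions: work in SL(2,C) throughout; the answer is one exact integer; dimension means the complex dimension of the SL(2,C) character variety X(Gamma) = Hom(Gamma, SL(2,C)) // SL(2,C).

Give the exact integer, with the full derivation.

The genus-9 surface group: 2g = 18 generators, one relator prod [a_i, b_i].
A cocycle assigns one sl_2 vector per generator subject to the relator condition d_2(z) = 0: dim of the unconstrained space is 3*2g = 54.
H^2 = coker(d_2) is dual to H^0 = 0 at irreducible rho (Poincare duality), so d_2 is onto: dim Z^1 = 51.
Coboundaries contribute dim B^1 = 3 (injective at irreducible rho).
Hence dim X = 51 - 3 = 48.

48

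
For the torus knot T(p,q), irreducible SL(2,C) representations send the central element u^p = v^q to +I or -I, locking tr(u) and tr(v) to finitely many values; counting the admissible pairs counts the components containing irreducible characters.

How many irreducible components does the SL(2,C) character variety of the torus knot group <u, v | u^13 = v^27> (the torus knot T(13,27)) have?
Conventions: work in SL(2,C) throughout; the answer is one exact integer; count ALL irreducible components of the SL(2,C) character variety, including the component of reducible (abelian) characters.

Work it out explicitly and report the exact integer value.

157

Gamma = < u, v | u^13 = v^27 > (torus knot T(13,27)); the central element u^13 = v^27 acts as +I or -I in any irreducible SL(2,C) representation.
So on each irreducible component the traces are pinned: tr(u) = 2*cos(pi*alpha/13) with 1 <= alpha <= 12, tr(v) = 2*cos(pi*beta/27) with 1 <= beta <= 26.
The two central values (-1)^alpha I and (-1)^beta I must be the same matrix, so alpha and beta share a parity.
Enumerate parity-matched pairs: 6*13 odd-odd plus 6*13 even-even gives 156.
That is 156 components of irreducible characters, and with the reducible (abelian) component the total is 157.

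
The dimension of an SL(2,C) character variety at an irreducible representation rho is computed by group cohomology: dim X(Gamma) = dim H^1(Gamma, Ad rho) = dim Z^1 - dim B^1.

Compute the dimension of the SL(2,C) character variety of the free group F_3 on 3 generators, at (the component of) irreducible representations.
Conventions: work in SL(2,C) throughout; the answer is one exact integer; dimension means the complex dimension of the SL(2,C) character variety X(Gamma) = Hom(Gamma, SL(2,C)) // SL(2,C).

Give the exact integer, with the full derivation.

6

Here Gamma is free of rank 3 — no relator constrains a cocycle.
Z^1(Gamma, Ad rho) = (sl_2)^3: a cocycle is a free choice of one sl_2 vector per generator, so dim Z^1 = 3*3 = 9.
dim B^1 = 3: the coboundary map is injective because an irreducible image has centralizer 0 in sl_2.
Therefore dim X = 9 - 3 = 6.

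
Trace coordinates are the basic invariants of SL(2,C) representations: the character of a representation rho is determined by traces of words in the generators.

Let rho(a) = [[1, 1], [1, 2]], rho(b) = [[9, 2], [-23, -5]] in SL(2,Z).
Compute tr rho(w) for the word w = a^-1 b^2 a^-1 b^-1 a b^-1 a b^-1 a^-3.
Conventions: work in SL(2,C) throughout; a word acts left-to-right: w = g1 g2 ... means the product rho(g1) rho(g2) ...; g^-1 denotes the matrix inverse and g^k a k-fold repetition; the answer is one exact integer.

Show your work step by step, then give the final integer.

rho(a^-1) = [[2, -1], [-1, 1]]
... * rho(b) = [[9, 2], [-23, -5]]  ->  [[41, 9], [-32, -7]]
... * rho(b) = [[9, 2], [-23, -5]]  ->  [[162, 37], [-127, -29]]
... * rho(a^-1) = [[2, -1], [-1, 1]]  ->  [[287, -125], [-225, 98]]
... * rho(b^-1) = [[-5, -2], [23, 9]]  ->  [[-4310, -1699], [3379, 1332]]
... * rho(a) = [[1, 1], [1, 2]]  ->  [[-6009, -7708], [4711, 6043]]
... * rho(b^-1) = [[-5, -2], [23, 9]]  ->  [[-147239, -57354], [115434, 44965]]
... * rho(a) = [[1, 1], [1, 2]]  ->  [[-204593, -261947], [160399, 205364]]
... * rho(b^-1) = [[-5, -2], [23, 9]]  ->  [[-5001816, -1948337], [3921377, 1527478]]
... * rho(a^-1) = [[2, -1], [-1, 1]]  ->  [[-8055295, 3053479], [6315276, -2393899]]
... * rho(a^-1) = [[2, -1], [-1, 1]]  ->  [[-19164069, 11108774], [15024451, -8709175]]
... * rho(a^-1) = [[2, -1], [-1, 1]]  ->  [[-49436912, 30272843], [38758077, -23733626]]
tr = -49436912 + -23733626 = -73170538

-73170538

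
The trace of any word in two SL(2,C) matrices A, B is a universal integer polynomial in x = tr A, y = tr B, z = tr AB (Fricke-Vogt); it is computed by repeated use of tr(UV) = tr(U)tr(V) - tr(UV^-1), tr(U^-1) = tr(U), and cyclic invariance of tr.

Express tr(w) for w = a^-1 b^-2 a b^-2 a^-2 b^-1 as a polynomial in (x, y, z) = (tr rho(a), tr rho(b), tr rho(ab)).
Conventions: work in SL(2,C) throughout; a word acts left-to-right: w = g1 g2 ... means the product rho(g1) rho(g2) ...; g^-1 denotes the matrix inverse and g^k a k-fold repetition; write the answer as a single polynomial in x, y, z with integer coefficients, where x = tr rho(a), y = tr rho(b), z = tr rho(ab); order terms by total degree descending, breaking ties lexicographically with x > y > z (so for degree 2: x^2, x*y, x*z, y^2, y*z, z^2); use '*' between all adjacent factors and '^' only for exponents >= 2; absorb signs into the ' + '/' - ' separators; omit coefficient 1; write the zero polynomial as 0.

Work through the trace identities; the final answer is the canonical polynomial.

trace(b^-1) = trace(b) = y
trace(b^-1 a) = trace(a) trace(b) - trace(a b)   [inverse elimination on b] = x*y - z
trace(a^-1 b^-1) = trace(b^-1) trace(a) - trace(b^-1 a)   [inverse elimination on a] = z
trace(b^-1 a^-1 b^-1) = trace(a^-1 b^-1) trace(b) - trace(a^-1)   [inverse elimination on b] = y*z - x
trace(b a b a) = trace(a b) trace(a b) - trace(1)   [split at a repeated a] = z^2 - 2
trace(a b a^-1 b) = trace(b a b) trace(a) - trace(b a b a)   [inverse elimination on a] = x*y*z - x^2 - z^2 + 2
trace(a b a^-1 b^-1) = trace(a b a^-1) trace(b) - trace(a b a^-1 b)   [inverse elimination on b] = -x*y*z + x^2 + y^2 + z^2 - 2
trace(b^-1 a b a^-1 b^-1) = trace(a b a^-1 b^-1) trace(b) - trace(a b a^-1)   [inverse elimination on b] = -x*y^2*z + x^2*y + y^3 + y*z^2 - 3*y
trace(b^2) = trace(b) trace(b) - trace(1)   [square of b] = y^2 - 2
trace(b a^2 b) = trace(a) trace(b^2 a) - trace(b^2)   [square of a] = x*y*z - x^2 - y^2 + 2
trace(b a^2 b a) = trace(a) trace(b a b a) - trace(b a b)   [square of a] = x*z^2 - y*z - x
trace(a b a^-1 b a) = trace(b a^2 b) trace(a) - trace(b a^2 b a)   [inverse elimination on a] = x^2*y*z - x^3 - x*y^2 - x*z^2 + y*z + 3*x
trace(a b a) = trace(a) trace(b a) - trace(b)   [square of a] = x*z - y
trace(b a b a b) = trace(b) trace(a b a b) - trace(a b a)   [square of b] = y*z^2 - x*z - y
trace(b a b a b a) = trace(a b) trace(a b a b) - trace(a^-1 b^-1)   [split at a repeated a] = z^3 - 3*z
trace(a b a^-1 b a b) = trace(b a b a b) trace(a) - trace(b a b a b a)   [inverse elimination on a] = x*y*z^2 - x^2*z - z^3 - x*y + 3*z
trace(a b^-1 a b a^-1 b) = trace(a b a^-1 b a) trace(b) - trace(a b a^-1 b a b)   [inverse elimination on b] = x^2*y^2*z - x^3*y - x*y^3 - 2*x*y*z^2 + x^2*z + y^2*z + z^3 + 4*x*y - 3*z
trace(b^-1 a b a^-1 b^-1 a) = trace(a b^-1 a b a^-1) trace(b) - trace(a b^-1 a b a^-1 b)   [inverse elimination on b] = -x^2*y^2*z + x^3*y + x*y^3 + 2*x*y*z^2 - x^2*z - y^2*z - z^3 - 3*x*y + 3*z
trace(a^-1 b^-1 a^-1 b^-1 a b) = trace(b^-1 a b a^-1 b^-1) trace(a) - trace(b^-1 a b a^-1 b^-1 a)   [inverse elimination on a] = -x*y*z^2 + x^2*z + y^2*z + z^3 - 3*z
trace(a^-1 b^-1 a^-1 b^-1 a b^-1) = trace(a^-1 b^-1 a^-1 b^-1 a) trace(b) - trace(a^-1 b^-1 a^-1 b^-1 a b)   [inverse elimination on b] = x*y*z^2 - x^2*z - z^3 - x*y + 3*z
trace(a b^-2 a^-1 b^-1 a^-1 b^-1) = trace(a^-1 b^-1 a^-1 b^-1 a b^-1) trace(b) - trace(a^-1 b^-1 a^-1 b^-1 a)   [inverse elimination on b] = x*y^2*z^2 - x^2*y*z - y*z^3 - x*y^2 + 2*y*z + x
trace(b^-2 a^-1 b^-1) = trace(a^-1 b^-2) trace(b) - trace(a^-1 b^-1)   [inverse elimination on b] = y^2*z - x*y - z
trace(b^-1 a^-1 b^-2 a b^-2 a^-1) = trace(a b^-2 a^-1 b^-1 a^-1 b^-1) trace(b) - trace(a b^-2 a^-1 b^-1 a^-1)   [inverse elimination on b] = x*y^3*z^2 - x^2*y^2*z - y^2*z^3 - x*y^3 + y^2*z + 2*x*y + z
trace(b^-2 a) = trace(b^-1 a) trace(b) - trace(b^-1 a b)   [inverse elimination on b] = x*y^2 - y*z - x
trace(b^-2 a b^-1) = trace(b^-2 a) trace(b) - trace(b^-2 a b)   [inverse elimination on b] = x*y^3 - y^2*z - 2*x*y + z
trace(b^-1 a b^-3) = trace(b^-2 a b^-1) trace(b) - trace(b^-2 a)   [inverse elimination on b] = x*y^4 - y^3*z - 3*x*y^2 + 2*y*z + x
trace(a^2) = trace(a) trace(a) - trace(1)   [square of a] = x^2 - 2
trace(a b^-1 a) = trace(a^2) trace(b) - trace(a^2 b)   [inverse elimination on b] = x^2*y - x*z - y
trace(a b^-1 a b) = trace(a b a) trace(b) - trace(a b a b)   [inverse elimination on b] = x*y*z - y^2 - z^2 + 2
trace(b^-1 a b^-1 a) = trace(a b^-1 a) trace(b) - trace(a b^-1 a b)   [inverse elimination on b] = x^2*y^2 - 2*x*y*z + z^2 - 2
trace(b^-1 a b^-1 a b^-1) = trace(b^-1 a b^-1 a) trace(b) - trace(b^-1 a b^-1 a b)   [inverse elimination on b] = x^2*y^3 - 2*x*y^2*z - x^2*y + y*z^2 + x*z - y
trace(b^-1 a b^-3 a) = trace(b^-1 a b^-1 a b^-1) trace(b) - trace(b^-1 a b^-1 a)   [inverse elimination on b] = x^2*y^4 - 2*x*y^3*z - 2*x^2*y^2 + y^2*z^2 + 3*x*y*z - y^2 - z^2 + 2
trace(a b^-3 a^-1 b^-1) = trace(b^-1 a b^-3) trace(a) - trace(b^-1 a b^-3 a)   [inverse elimination on a] = x*y^3*z - x^2*y^2 - y^2*z^2 - x*y*z + x^2 + y^2 + z^2 - 2
trace(b^-3) = trace(b^-2) trace(b) - trace(b^-1)   [inverse elimination on b] = y^3 - 3*y
trace(b^-1 a^-1 b^-2 a b^-2) = trace(a b^-3 a^-1 b^-1) trace(b) - trace(a b^-3 a^-1)   [inverse elimination on b] = x*y^4*z - x^2*y^3 - y^3*z^2 - x*y^2*z + x^2*y + y*z^2 + y
trace(a^-1 b^-2 a b^-2 a^-2 b^-1) = trace(b^-1 a^-1 b^-2 a b^-2 a^-1) trace(a) - trace(b^-1 a^-1 b^-2 a b^-2)   [inverse elimination on a] = x^2*y^3*z^2 - x^3*y^2*z - x*y^4*z - x*y^2*z^3 + y^3*z^2 + 2*x*y^2*z + x^2*y - y*z^2 + x*z - y

x^2*y^3*z^2 - x^3*y^2*z - x*y^4*z - x*y^2*z^3 + y^3*z^2 + 2*x*y^2*z + x^2*y - y*z^2 + x*z - y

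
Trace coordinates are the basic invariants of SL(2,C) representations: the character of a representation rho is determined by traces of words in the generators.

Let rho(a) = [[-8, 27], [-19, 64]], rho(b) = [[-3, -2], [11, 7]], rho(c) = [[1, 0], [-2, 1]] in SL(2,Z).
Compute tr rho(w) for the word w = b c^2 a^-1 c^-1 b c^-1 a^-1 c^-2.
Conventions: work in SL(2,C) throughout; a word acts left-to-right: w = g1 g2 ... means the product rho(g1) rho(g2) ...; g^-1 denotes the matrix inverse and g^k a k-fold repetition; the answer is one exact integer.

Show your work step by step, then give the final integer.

rho(b) = [[-3, -2], [11, 7]]
... * rho(c) = [[1, 0], [-2, 1]]  ->  [[1, -2], [-3, 7]]
... * rho(c) = [[1, 0], [-2, 1]]  ->  [[5, -2], [-17, 7]]
... * rho(a^-1) = [[64, -27], [19, -8]]  ->  [[282, -119], [-955, 403]]
... * rho(c^-1) = [[1, 0], [2, 1]]  ->  [[44, -119], [-149, 403]]
... * rho(b) = [[-3, -2], [11, 7]]  ->  [[-1441, -921], [4880, 3119]]
... * rho(c^-1) = [[1, 0], [2, 1]]  ->  [[-3283, -921], [11118, 3119]]
... * rho(a^-1) = [[64, -27], [19, -8]]  ->  [[-227611, 96009], [770813, -325138]]
... * rho(c^-1) = [[1, 0], [2, 1]]  ->  [[-35593, 96009], [120537, -325138]]
... * rho(c^-1) = [[1, 0], [2, 1]]  ->  [[156425, 96009], [-529739, -325138]]
tr = 156425 + -325138 = -168713

-168713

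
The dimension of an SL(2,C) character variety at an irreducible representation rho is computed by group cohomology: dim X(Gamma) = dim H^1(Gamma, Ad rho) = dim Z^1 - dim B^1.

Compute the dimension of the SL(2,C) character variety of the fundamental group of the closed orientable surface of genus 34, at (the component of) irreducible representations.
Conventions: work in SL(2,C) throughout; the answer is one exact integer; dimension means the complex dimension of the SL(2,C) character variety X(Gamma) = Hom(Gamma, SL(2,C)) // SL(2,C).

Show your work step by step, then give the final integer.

198

Gamma = pi_1(Sigma_34) = < a_1, b_1, ..., a_34, b_34 | prod [a_i, b_i] > has 2g = 68 generators and 1 relator.
Unconstrained cocycle data is one sl_2 vector per generator (204 dimensions), cut by the relator condition d_2(z) = 0.
At an irreducible rho, H^2 = coker(d_2) vanishes (Poincare duality: H^2 is dual to H^0 = invariants = 0), so d_2 is surjective onto sl_2 and dim Z^1 = 204 - 3 = 201.
dim B^1 = 3 (coboundaries, injective at irreducible rho).
Hence dim X = 201 - 3 = 198.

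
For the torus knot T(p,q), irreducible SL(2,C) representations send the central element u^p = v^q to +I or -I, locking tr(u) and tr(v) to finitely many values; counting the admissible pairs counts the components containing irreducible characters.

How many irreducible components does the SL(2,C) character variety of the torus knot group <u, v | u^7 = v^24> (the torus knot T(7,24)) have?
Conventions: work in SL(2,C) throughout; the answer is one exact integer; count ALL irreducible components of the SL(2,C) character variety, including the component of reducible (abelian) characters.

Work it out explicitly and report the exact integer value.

70

For T(7,24): irreducibility forces the central element u^7 = v^24 to one of +I, -I.
This locks tr(u) to 2*cos(pi*alpha/7), alpha in 1..6, and tr(v) to 2*cos(pi*beta/24), beta in 1..23, on each component of irreducible characters.
u^7 = (-1)^alpha I and v^24 = (-1)^beta I must agree, so alpha and beta have equal parity.
count pairs: odd alpha (3 choices) x odd beta (12), plus even alpha (3) x even beta (11): 3*12 + 3*11 = 69.
components with irreducible characters: 69; plus the single component of reducible (abelian) characters: total 70.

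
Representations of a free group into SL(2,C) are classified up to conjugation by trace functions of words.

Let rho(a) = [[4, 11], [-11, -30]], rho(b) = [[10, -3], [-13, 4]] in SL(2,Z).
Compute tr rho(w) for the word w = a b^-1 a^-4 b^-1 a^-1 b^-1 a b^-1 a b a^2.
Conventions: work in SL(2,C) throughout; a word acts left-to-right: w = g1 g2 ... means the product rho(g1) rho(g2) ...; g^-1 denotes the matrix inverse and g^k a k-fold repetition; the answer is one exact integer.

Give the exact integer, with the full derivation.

rho(a) = [[4, 11], [-11, -30]]
... * rho(b^-1) = [[4, 3], [13, 10]]  ->  [[159, 122], [-434, -333]]
... * rho(a^-1) = [[-30, -11], [11, 4]]  ->  [[-3428, -1261], [9357, 3442]]
... * rho(a^-1) = [[-30, -11], [11, 4]]  ->  [[88969, 32664], [-242848, -89159]]
... * rho(a^-1) = [[-30, -11], [11, 4]]  ->  [[-2309766, -848003], [6304691, 2314692]]
... * rho(a^-1) = [[-30, -11], [11, 4]]  ->  [[59964947, 22015414], [-163679118, -60092833]]
... * rho(b^-1) = [[4, 3], [13, 10]]  ->  [[526060170, 400048981], [-1435923301, -1091965684]]
... * rho(a^-1) = [[-30, -11], [11, 4]]  ->  [[-11381266309, -4186465946], [31066076506, 11427293575]]
... * rho(b^-1) = [[4, 3], [13, 10]]  ->  [[-99949122534, -76008458387], [272819122499, 207471165268]]
... * rho(a) = [[4, 11], [-11, -30]]  ->  [[436296552121, 1180813403736], [-1190906327952, -3223124610551]]
... * rho(b^-1) = [[4, 3], [13, 10]]  ->  [[17095760457052, 13117023693723], [-46664245248971, -35803965089366]]
... * rho(a) = [[4, 11], [-11, -30]]  ->  [[-75904218802745, -205457345784118], [207186634987142, 560812254942299]]
... * rho(b) = [[10, -3], [-13, 4]]  ->  [[1911903307166084, -594116726728237], [-5218692964378467, 1621689114807770]]
... * rho(a) = [[4, 11], [-11, -30]]  ->  [[14182897222674943, 38854438180674034], [-38713352120399338, -106056296052396237]]
... * rho(a) = [[4, 11], [-11, -30]]  ->  [[-370667231096714602, -1009621275970796647], [1011765848094761255, 2755842008247494392]]
tr = -370667231096714602 + 2755842008247494392 = 2385174777150779790

2385174777150779790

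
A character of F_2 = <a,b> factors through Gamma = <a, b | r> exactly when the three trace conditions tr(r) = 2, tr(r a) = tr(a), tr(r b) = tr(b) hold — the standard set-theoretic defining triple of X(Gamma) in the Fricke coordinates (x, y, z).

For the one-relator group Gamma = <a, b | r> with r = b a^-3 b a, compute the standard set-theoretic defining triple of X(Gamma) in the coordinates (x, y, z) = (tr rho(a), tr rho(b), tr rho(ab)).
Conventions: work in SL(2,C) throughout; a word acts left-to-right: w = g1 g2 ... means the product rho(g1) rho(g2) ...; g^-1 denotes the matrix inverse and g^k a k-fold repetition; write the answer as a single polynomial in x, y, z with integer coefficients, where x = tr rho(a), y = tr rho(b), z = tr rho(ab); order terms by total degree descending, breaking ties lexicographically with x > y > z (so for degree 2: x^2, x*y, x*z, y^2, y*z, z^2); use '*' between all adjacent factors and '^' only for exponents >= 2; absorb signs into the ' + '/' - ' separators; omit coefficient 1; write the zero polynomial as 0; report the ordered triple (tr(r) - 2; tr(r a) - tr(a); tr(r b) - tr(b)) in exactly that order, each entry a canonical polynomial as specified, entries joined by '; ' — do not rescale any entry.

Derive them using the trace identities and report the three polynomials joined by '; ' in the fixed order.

trace(b a b) = trace(b) trace(a b) - trace(a)  (reduce the b square) = y*z - x
trace(b a b a) = trace(a b) trace(a b) - trace(1)  (split on a) = z^2 - 2
and trace(a^-1 b a b) = trace(b a b) trace(a) - trace(b a b a)  (eliminate a^-1) = x*y*z - x^2 - z^2 + 2
and trace(a^-2 b a b) = trace(a^-1 b a b) trace(a) - trace(a^-1 b a b a)  (eliminate a^-1) = x^2*y*z - x^3 - x*z^2 - y*z + 3*x
trace(b a^-3 b a) = trace(a^-2 b a b) trace(a) - trace(a^-2 b a b a)  (eliminate a^-1) = x^3*y*z - x^4 - x^2*z^2 - 2*x*y*z + 4*x^2 + z^2 - 2
trace(b^2) = trace(b) trace(b) - trace(1)   [square of b] = y^2 - 2
next, trace(b a^2 b) = trace(a) trace(b^2 a) - trace(b^2)   [square of a] = x*y*z - x^2 - y^2 + 2
next, trace(b a^2 b a) = trace(a) trace(b a b a) - trace(b a b)   [square of a] = x*z^2 - y*z - x
and trace(b a^2 b a^-1) = trace(b a^2 b) trace(a) - trace(b a^2 b a)   [inverse elimination on a] = x^2*y*z - x^3 - x*y^2 - x*z^2 + y*z + 3*x
and trace(a^-1 b a^2 b a^-1) = trace(b a^2 b a^-1) trace(a) - trace(b a^2 b)   [inverse elimination on a] = x^3*y*z - x^4 - x^2*y^2 - x^2*z^2 + 4*x^2 + y^2 - 2
next, trace(b a^-3 b a^2) = trace(a^-1 b a^2 b a^-1) trace(a) - trace(a^-1 b a^2 b)   [inverse elimination on a] = x^4*y*z - x^5 - x^3*y^2 - x^3*z^2 - x^2*y*z + 5*x^3 + 2*x*y^2 + x*z^2 - y*z - 5*x
trace(b a b^2) = trace(b) trace(b a b) - trace(b a) = y^2*z - x*y - z
and trace(a b a) = trace(a) trace(b a) - trace(b) = x*z - y
trace(b a b^2 a) = trace(b) trace(a b a b) - trace(a b a) = y*z^2 - x*z - y
trace(b a b^2 a^-1) = trace(b a b^2) trace(a) - trace(b a b^2 a) = x*y^2*z - x^2*y - y*z^2 + y
and trace(a^-1 b a b^2 a^-1) = trace(b a b^2 a^-1) trace(a) - trace(b a b^2) = x^2*y^2*z - x^3*y - x*y*z^2 - y^2*z + 2*x*y + z
trace(b a^-3 b a b) = trace(a^-1 b a b^2 a^-1) trace(a) - trace(a^-1 b a b^2) = x^3*y^2*z - x^4*y - x^2*y*z^2 - 2*x*y^2*z + 3*x^2*y + y*z^2 + x*z - y
assemble the triple (trace(r) - 2; trace(r a) - x; trace(r b) - y)

x^3*y*z - x^4 - x^2*z^2 - 2*x*y*z + 4*x^2 + z^2 - 4; x^4*y*z - x^5 - x^3*y^2 - x^3*z^2 - x^2*y*z + 5*x^3 + 2*x*y^2 + x*z^2 - y*z - 6*x; x^3*y^2*z - x^4*y - x^2*y*z^2 - 2*x*y^2*z + 3*x^2*y + y*z^2 + x*z - 2*y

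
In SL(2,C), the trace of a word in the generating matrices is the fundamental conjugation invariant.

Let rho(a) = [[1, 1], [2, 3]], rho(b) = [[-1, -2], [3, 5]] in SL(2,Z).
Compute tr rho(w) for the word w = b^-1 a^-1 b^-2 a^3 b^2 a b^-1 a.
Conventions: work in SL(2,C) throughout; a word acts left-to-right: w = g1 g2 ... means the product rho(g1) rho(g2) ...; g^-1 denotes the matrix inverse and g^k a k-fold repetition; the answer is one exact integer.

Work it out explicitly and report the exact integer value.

97753

rho(b^-1) = [[5, 2], [-3, -1]]
... * rho(a^-1) = [[3, -1], [-2, 1]]  ->  [[11, -3], [-7, 2]]
... * rho(b^-1) = [[5, 2], [-3, -1]]  ->  [[64, 25], [-41, -16]]
... * rho(b^-1) = [[5, 2], [-3, -1]]  ->  [[245, 103], [-157, -66]]
... * rho(a) = [[1, 1], [2, 3]]  ->  [[451, 554], [-289, -355]]
... * rho(a) = [[1, 1], [2, 3]]  ->  [[1559, 2113], [-999, -1354]]
... * rho(a) = [[1, 1], [2, 3]]  ->  [[5785, 7898], [-3707, -5061]]
... * rho(b) = [[-1, -2], [3, 5]]  ->  [[17909, 27920], [-11476, -17891]]
... * rho(b) = [[-1, -2], [3, 5]]  ->  [[65851, 103782], [-42197, -66503]]
... * rho(a) = [[1, 1], [2, 3]]  ->  [[273415, 377197], [-175203, -241706]]
... * rho(b^-1) = [[5, 2], [-3, -1]]  ->  [[235484, 169633], [-150897, -108700]]
... * rho(a) = [[1, 1], [2, 3]]  ->  [[574750, 744383], [-368297, -476997]]
tr = 574750 + -476997 = 97753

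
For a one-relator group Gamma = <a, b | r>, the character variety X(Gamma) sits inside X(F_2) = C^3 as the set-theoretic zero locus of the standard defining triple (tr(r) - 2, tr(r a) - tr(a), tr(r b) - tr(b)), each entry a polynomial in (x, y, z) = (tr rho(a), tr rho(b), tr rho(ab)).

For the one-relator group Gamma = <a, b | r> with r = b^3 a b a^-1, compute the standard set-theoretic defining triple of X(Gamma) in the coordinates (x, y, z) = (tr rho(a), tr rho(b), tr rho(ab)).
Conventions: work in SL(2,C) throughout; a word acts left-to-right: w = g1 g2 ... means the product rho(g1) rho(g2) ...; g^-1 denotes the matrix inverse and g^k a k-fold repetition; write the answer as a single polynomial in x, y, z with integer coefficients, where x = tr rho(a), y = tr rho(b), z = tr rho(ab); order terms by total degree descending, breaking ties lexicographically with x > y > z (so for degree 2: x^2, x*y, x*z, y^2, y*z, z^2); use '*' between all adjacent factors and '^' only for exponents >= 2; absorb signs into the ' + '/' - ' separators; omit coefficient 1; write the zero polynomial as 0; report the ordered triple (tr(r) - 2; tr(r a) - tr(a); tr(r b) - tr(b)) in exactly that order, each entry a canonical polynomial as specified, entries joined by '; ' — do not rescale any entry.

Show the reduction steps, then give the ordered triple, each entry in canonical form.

and tr(a b^2) = tr(b)*tr(a b) - tr(a) = y*z - x
tr(b a b^2) = tr(b)*tr(a b^2) - tr(a b) = y^2*z - x*y - z
tr(b^3 a b) = tr(b)*tr(b a b^2) - tr(b a b) = y^3*z - x*y^2 - 2*y*z + x
next, tr(a b a b) = tr(a b)*tr(a b) - tr(1)   [split at repeated a] = z^2 - 2
and tr(a b a) = tr(a)*tr(b a) - tr(b) = x*z - y
tr(a b a b^2) = tr(b)*tr(a b a b) - tr(a b a) = y*z^2 - x*z - y
and tr(b^3 a b a) = tr(b)*tr(a b a b^2) - tr(a b a b) = y^2*z^2 - x*y*z - y^2 - z^2 + 2
next, tr(b^3 a b a^-1) = tr(b^3 a b)*tr(a) - tr(b^3 a b a) = x*y^3*z - x^2*y^2 - y^2*z^2 - x*y*z + x^2 + y^2 + z^2 - 2
tr(b^4 a b) = tr(b)*tr(b a b^3) - tr(b a b^2)   [square of b] = y^4*z - x*y^3 - 3*y^2*z + 2*x*y + z
tr(b^4 a b a) = tr(b)*tr(b a b a b^2) - tr(b a b a b)   [square of b] = y^3*z^2 - x*y^2*z - y^3 - 2*y*z^2 + x*z + 3*y
tr(b^3 a b a^-1 b) = tr(b^4 a b)*tr(a) - tr(b^4 a b a)   [inverse elimination on a] = x*y^4*z - x^2*y^3 - y^3*z^2 - 2*x*y^2*z + 2*x^2*y + y^3 + 2*y*z^2 - 3*y
assemble the triple (tr(r) - 2; tr(r a) - x; tr(r b) - y)

x*y^3*z - x^2*y^2 - y^2*z^2 - x*y*z + x^2 + y^2 + z^2 - 4; y^3*z - x*y^2 - 2*y*z; x*y^4*z - x^2*y^3 - y^3*z^2 - 2*x*y^2*z + 2*x^2*y + y^3 + 2*y*z^2 - 4*y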